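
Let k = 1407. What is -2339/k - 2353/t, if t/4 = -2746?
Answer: -22380905/15454488 ≈ -1.4482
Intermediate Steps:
t = -10984 (t = 4*(-2746) = -10984)
-2339/k - 2353/t = -2339/1407 - 2353/(-10984) = -2339*1/1407 - 2353*(-1/10984) = -2339/1407 + 2353/10984 = -22380905/15454488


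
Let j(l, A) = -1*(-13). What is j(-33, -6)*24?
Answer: 312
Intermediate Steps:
j(l, A) = 13
j(-33, -6)*24 = 13*24 = 312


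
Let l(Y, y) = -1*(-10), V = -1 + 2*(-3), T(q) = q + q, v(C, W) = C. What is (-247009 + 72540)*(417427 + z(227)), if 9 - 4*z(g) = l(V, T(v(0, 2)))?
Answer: -291312110583/4 ≈ -7.2828e+10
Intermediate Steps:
T(q) = 2*q
V = -7 (V = -1 - 6 = -7)
l(Y, y) = 10
z(g) = -¼ (z(g) = 9/4 - ¼*10 = 9/4 - 5/2 = -¼)
(-247009 + 72540)*(417427 + z(227)) = (-247009 + 72540)*(417427 - ¼) = -174469*1669707/4 = -291312110583/4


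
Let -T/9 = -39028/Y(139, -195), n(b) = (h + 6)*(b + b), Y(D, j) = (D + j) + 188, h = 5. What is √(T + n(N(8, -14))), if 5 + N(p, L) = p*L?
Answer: √87 ≈ 9.3274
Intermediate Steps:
N(p, L) = -5 + L*p (N(p, L) = -5 + p*L = -5 + L*p)
Y(D, j) = 188 + D + j
n(b) = 22*b (n(b) = (5 + 6)*(b + b) = 11*(2*b) = 22*b)
T = 2661 (T = -(-351252)/(188 + 139 - 195) = -(-351252)/132 = -9*(-887/3) = 2661)
√(T + n(N(8, -14))) = √(2661 + 22*(-5 - 14*8)) = √(2661 + 22*(-5 - 112)) = √(2661 + 22*(-117)) = √(2661 - 2574) = √87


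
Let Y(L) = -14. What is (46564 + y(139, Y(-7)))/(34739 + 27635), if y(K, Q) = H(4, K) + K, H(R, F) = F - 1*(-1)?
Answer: 46843/62374 ≈ 0.75100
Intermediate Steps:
H(R, F) = 1 + F (H(R, F) = F + 1 = 1 + F)
y(K, Q) = 1 + 2*K (y(K, Q) = (1 + K) + K = 1 + 2*K)
(46564 + y(139, Y(-7)))/(34739 + 27635) = (46564 + (1 + 2*139))/(34739 + 27635) = (46564 + (1 + 278))/62374 = (46564 + 279)*(1/62374) = 46843*(1/62374) = 46843/62374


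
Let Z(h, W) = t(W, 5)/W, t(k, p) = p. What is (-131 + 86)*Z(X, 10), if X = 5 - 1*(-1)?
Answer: -45/2 ≈ -22.500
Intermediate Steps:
X = 6 (X = 5 + 1 = 6)
Z(h, W) = 5/W
(-131 + 86)*Z(X, 10) = (-131 + 86)*(5/10) = -225/10 = -45*½ = -45/2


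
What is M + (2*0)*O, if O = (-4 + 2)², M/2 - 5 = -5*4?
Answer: -30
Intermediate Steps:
M = -30 (M = 10 + 2*(-5*4) = 10 + 2*(-20) = 10 - 40 = -30)
O = 4 (O = (-2)² = 4)
M + (2*0)*O = -30 + (2*0)*4 = -30 + 0*4 = -30 + 0 = -30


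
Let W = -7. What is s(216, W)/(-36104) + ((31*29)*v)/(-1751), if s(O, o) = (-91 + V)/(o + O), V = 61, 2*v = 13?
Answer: -22046727893/6606291868 ≈ -3.3372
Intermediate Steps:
v = 13/2 (v = (½)*13 = 13/2 ≈ 6.5000)
s(O, o) = -30/(O + o) (s(O, o) = (-91 + 61)/(o + O) = -30/(O + o))
s(216, W)/(-36104) + ((31*29)*v)/(-1751) = -30/(216 - 7)/(-36104) + ((31*29)*(13/2))/(-1751) = -30/209*(-1/36104) + (899*(13/2))*(-1/1751) = -30*1/209*(-1/36104) + (11687/2)*(-1/1751) = -30/209*(-1/36104) - 11687/3502 = 15/3772868 - 11687/3502 = -22046727893/6606291868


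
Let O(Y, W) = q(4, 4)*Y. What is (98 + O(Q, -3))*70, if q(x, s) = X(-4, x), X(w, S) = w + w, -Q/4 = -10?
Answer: -15540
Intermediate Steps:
Q = 40 (Q = -4*(-10) = 40)
X(w, S) = 2*w
q(x, s) = -8 (q(x, s) = 2*(-4) = -8)
O(Y, W) = -8*Y
(98 + O(Q, -3))*70 = (98 - 8*40)*70 = (98 - 320)*70 = -222*70 = -15540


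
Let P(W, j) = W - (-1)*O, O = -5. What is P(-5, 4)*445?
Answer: -4450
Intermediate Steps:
P(W, j) = -5 + W (P(W, j) = W - (-1)*(-5) = W - 1*5 = W - 5 = -5 + W)
P(-5, 4)*445 = (-5 - 5)*445 = -10*445 = -4450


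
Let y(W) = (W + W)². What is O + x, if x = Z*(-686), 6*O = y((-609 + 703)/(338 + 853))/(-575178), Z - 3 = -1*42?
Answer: 32742042742176122/1223818596927 ≈ 26754.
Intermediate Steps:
Z = -39 (Z = 3 - 1*42 = 3 - 42 = -39)
y(W) = 4*W² (y(W) = (2*W)² = 4*W²)
O = -8836/1223818596927 (O = ((4*((-609 + 703)/(338 + 853))²)/(-575178))/6 = ((4*(94/1191)²)*(-1/575178))/6 = ((4*(8836/1418481))*(-1/575178))/6 = ((35344/1418481)*(-1/575178))/6 = (⅙)*(-17672/407939532309) = -8836/1223818596927 ≈ -7.2200e-9)
x = 26754 (x = -39*(-686) = 26754)
O + x = -8836/1223818596927 + 26754 = 32742042742176122/1223818596927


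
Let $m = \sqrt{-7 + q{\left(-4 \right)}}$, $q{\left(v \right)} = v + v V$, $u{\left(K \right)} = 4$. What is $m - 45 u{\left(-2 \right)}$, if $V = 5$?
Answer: $-180 + i \sqrt{31} \approx -180.0 + 5.5678 i$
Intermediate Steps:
$q{\left(v \right)} = 6 v$ ($q{\left(v \right)} = v + v 5 = v + 5 v = 6 v$)
$m = i \sqrt{31}$ ($m = \sqrt{-7 + 6 \left(-4\right)} = \sqrt{-7 - 24} = \sqrt{-31} = i \sqrt{31} \approx 5.5678 i$)
$m - 45 u{\left(-2 \right)} = i \sqrt{31} - 180 = -180 + i \sqrt{31}$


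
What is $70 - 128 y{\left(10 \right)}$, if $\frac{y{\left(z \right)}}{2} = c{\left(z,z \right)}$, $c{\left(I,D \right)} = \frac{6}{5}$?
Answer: $- \frac{1186}{5} \approx -237.2$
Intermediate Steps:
$c{\left(I,D \right)} = \frac{6}{5}$ ($c{\left(I,D \right)} = 6 \cdot \frac{1}{5} = \frac{6}{5}$)
$y{\left(z \right)} = \frac{12}{5}$ ($y{\left(z \right)} = 2 \cdot \frac{6}{5} = \frac{12}{5}$)
$70 - 128 y{\left(10 \right)} = 70 - \frac{1536}{5} = - \frac{1186}{5}$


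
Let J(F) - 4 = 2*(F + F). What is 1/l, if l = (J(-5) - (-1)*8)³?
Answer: -1/512 ≈ -0.0019531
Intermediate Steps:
J(F) = 4 + 4*F (J(F) = 4 + 2*(F + F) = 4 + 2*(2*F) = 4 + 4*F)
l = -512 (l = ((4 + 4*(-5)) - (-1)*8)³ = ((4 - 20) - 1*(-8))³ = (-16 + 8)³ = (-8)³ = -512)
1/l = 1/(-512) = -1/512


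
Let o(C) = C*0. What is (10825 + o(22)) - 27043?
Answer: -16218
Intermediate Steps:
o(C) = 0
(10825 + o(22)) - 27043 = (10825 + 0) - 27043 = 10825 - 27043 = -16218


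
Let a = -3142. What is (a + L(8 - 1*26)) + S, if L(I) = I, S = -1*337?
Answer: -3497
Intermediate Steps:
S = -337
(a + L(8 - 1*26)) + S = (-3142 + (8 - 1*26)) - 337 = (-3142 + (8 - 26)) - 337 = (-3142 - 18) - 337 = -3160 - 337 = -3497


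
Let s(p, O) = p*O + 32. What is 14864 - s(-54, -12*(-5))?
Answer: 18072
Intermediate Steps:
s(p, O) = 32 + O*p (s(p, O) = O*p + 32 = 32 + O*p)
14864 - s(-54, -12*(-5)) = 14864 - (32 - 12*(-5)*(-54)) = 14864 - (32 + 60*(-54)) = 14864 - (32 - 3240) = 14864 - 1*(-3208) = 14864 + 3208 = 18072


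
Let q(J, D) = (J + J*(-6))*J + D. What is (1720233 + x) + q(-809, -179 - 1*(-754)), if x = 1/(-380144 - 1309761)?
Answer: -2622051528286/1689905 ≈ -1.5516e+6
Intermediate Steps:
x = -1/1689905 (x = 1/(-1689905) = -1/1689905 ≈ -5.9175e-7)
q(J, D) = D - 5*J² (q(J, D) = (J - 6*J)*J + D = (-5*J)*J + D = -5*J² + D = D - 5*J²)
(1720233 + x) + q(-809, -179 - 1*(-754)) = (1720233 - 1/1689905) + ((-179 - 1*(-754)) - 5*(-809)²) = 2907030347864/1689905 + ((-179 + 754) - 5*654481) = 2907030347864/1689905 + (575 - 3272405) = 2907030347864/1689905 - 3271830 = -2622051528286/1689905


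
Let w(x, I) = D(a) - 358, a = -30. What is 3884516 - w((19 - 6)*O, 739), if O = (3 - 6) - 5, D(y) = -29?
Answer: 3884903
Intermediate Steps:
O = -8 (O = -3 - 5 = -8)
w(x, I) = -387 (w(x, I) = -29 - 358 = -387)
3884516 - w((19 - 6)*O, 739) = 3884516 - 1*(-387) = 3884516 + 387 = 3884903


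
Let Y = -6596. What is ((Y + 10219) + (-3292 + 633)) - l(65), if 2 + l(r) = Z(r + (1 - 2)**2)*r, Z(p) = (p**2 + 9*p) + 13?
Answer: -321629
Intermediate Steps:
Z(p) = 13 + p**2 + 9*p
l(r) = -2 + r*(22 + (1 + r)**2 + 9*r) (l(r) = -2 + (13 + (r + (1 - 2)**2)**2 + 9*(r + (1 - 2)**2))*r = -2 + (13 + (r + (-1)**2)**2 + 9*(r + (-1)**2))*r = -2 + (13 + (r + 1)**2 + 9*(r + 1))*r = -2 + (13 + (1 + r)**2 + 9*(1 + r))*r = -2 + (13 + (1 + r)**2 + (9 + 9*r))*r = -2 + (22 + (1 + r)**2 + 9*r)*r = -2 + r*(22 + (1 + r)**2 + 9*r))
((Y + 10219) + (-3292 + 633)) - l(65) = ((-6596 + 10219) + (-3292 + 633)) - (-2 + 65*(22 + (1 + 65)**2 + 9*65)) = (3623 - 2659) - (-2 + 65*(22 + 66**2 + 585)) = 964 - (-2 + 65*(22 + 4356 + 585)) = 964 - (-2 + 65*4963) = 964 - (-2 + 322595) = 964 - 1*322593 = 964 - 322593 = -321629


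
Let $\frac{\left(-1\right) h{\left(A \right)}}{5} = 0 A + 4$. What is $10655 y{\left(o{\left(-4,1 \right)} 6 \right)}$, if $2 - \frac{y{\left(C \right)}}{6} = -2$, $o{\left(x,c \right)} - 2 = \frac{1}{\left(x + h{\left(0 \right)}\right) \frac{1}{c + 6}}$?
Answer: $255720$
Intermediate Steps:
$h{\left(A \right)} = -20$ ($h{\left(A \right)} = - 5 \left(0 A + 4\right) = - 5 \left(0 + 4\right) = \left(-5\right) 4 = -20$)
$o{\left(x,c \right)} = 2 + \frac{6 + c}{-20 + x}$ ($o{\left(x,c \right)} = 2 + \frac{1}{\left(x - 20\right) \frac{1}{c + 6}} = 2 + \frac{1}{\left(-20 + x\right) \frac{1}{6 + c}} = 2 + \frac{1}{\frac{1}{6 + c} \left(-20 + x\right)} = 2 + \frac{6 + c}{-20 + x}$)
$y{\left(C \right)} = 24$ ($y{\left(C \right)} = 12 - -12 = 12 + 12 = 24$)
$10655 y{\left(o{\left(-4,1 \right)} 6 \right)} = 10655 \cdot 24 = 255720$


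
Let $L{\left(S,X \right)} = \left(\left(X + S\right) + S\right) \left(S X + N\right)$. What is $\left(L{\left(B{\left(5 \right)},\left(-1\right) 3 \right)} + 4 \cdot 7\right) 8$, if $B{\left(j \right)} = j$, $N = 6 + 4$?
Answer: $-56$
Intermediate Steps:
$N = 10$
$L{\left(S,X \right)} = \left(10 + S X\right) \left(X + 2 S\right)$ ($L{\left(S,X \right)} = \left(\left(X + S\right) + S\right) \left(S X + 10\right) = \left(\left(S + X\right) + S\right) \left(10 + S X\right) = \left(X + 2 S\right) \left(10 + S X\right) = \left(10 + S X\right) \left(X + 2 S\right)$)
$\left(L{\left(B{\left(5 \right)},\left(-1\right) 3 \right)} + 4 \cdot 7\right) 8 = \left(\left(10 \left(\left(-1\right) 3\right) + 20 \cdot 5 + 5 \left(\left(-1\right) 3\right)^{2} + 2 \left(\left(-1\right) 3\right) 5^{2}\right) + 4 \cdot 7\right) 8 = \left(\left(10 \left(-3\right) + 100 + 5 \left(-3\right)^{2} + 2 \left(-3\right) 25\right) + 28\right) 8 = \left(\left(-30 + 100 + 5 \cdot 9 - 150\right) + 28\right) 8 = \left(\left(-30 + 100 + 45 - 150\right) + 28\right) 8 = \left(-35 + 28\right) 8 = \left(-7\right) 8 = -56$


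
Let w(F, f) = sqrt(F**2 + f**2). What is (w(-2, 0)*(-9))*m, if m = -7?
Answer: 126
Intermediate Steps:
(w(-2, 0)*(-9))*m = (sqrt((-2)**2 + 0**2)*(-9))*(-7) = (sqrt(4 + 0)*(-9))*(-7) = (sqrt(4)*(-9))*(-7) = (2*(-9))*(-7) = -18*(-7) = 126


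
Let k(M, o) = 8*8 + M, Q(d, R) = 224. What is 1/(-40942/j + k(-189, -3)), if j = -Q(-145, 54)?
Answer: 112/6471 ≈ 0.017308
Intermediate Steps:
k(M, o) = 64 + M
j = -224 (j = -1*224 = -224)
1/(-40942/j + k(-189, -3)) = 1/(-40942/(-224) + (64 - 189)) = 1/(-40942*(-1/224) - 125) = 1/(20471/112 - 125) = 1/(6471/112) = 112/6471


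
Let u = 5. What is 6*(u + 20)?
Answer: 150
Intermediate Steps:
6*(u + 20) = 6*(5 + 20) = 6*25 = 150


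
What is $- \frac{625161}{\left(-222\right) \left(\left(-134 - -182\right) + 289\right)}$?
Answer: $\frac{208387}{24938} \approx 8.3562$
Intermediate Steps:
$- \frac{625161}{\left(-222\right) \left(\left(-134 - -182\right) + 289\right)} = - \frac{625161}{\left(-222\right) \left(\left(-134 + 182\right) + 289\right)} = - \frac{625161}{\left(-222\right) \left(48 + 289\right)} = - \frac{625161}{\left(-222\right) 337} = - \frac{625161}{-74814} = \left(-625161\right) \left(- \frac{1}{74814}\right) = \frac{208387}{24938}$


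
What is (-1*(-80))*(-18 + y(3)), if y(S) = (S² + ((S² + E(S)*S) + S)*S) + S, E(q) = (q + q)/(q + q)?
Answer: 3120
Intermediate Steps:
E(q) = 1 (E(q) = (2*q)/((2*q)) = (2*q)*(1/(2*q)) = 1)
y(S) = S + S² + S*(S² + 2*S) (y(S) = (S² + ((S² + 1*S) + S)*S) + S = (S² + ((S² + S) + S)*S) + S = (S² + ((S + S²) + S)*S) + S = (S² + (S² + 2*S)*S) + S = (S² + S*(S² + 2*S)) + S = S + S² + S*(S² + 2*S))
(-1*(-80))*(-18 + y(3)) = (-1*(-80))*(-18 + 3*(1 + 3² + 3*3)) = 80*(-18 + 3*(1 + 9 + 9)) = 80*(-18 + 3*19) = 80*(-18 + 57) = 80*39 = 3120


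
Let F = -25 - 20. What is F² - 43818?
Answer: -41793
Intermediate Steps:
F = -45
F² - 43818 = (-45)² - 43818 = 2025 - 43818 = -41793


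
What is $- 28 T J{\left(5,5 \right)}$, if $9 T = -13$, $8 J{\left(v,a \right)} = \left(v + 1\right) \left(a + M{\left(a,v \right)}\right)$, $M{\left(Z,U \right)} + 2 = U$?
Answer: $\frac{728}{3} \approx 242.67$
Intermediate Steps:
$M{\left(Z,U \right)} = -2 + U$
$J{\left(v,a \right)} = \frac{\left(1 + v\right) \left(-2 + a + v\right)}{8}$ ($J{\left(v,a \right)} = \frac{\left(v + 1\right) \left(a + \left(-2 + v\right)\right)}{8} = \frac{\left(1 + v\right) \left(-2 + a + v\right)}{8}$)
$T = - \frac{13}{9}$ ($T = \frac{1}{9} \left(-13\right) = - \frac{13}{9} \approx -1.4444$)
$- 28 T J{\left(5,5 \right)} = \left(-28\right) \left(- \frac{13}{9}\right) \left(- \frac{1}{4} - \frac{5}{8} + \frac{1}{8} \cdot 5 + \frac{5^{2}}{8} + \frac{1}{8} \cdot 5 \cdot 5\right) = \frac{364 \left(- \frac{1}{4} - \frac{5}{8} + \frac{5}{8} + \frac{1}{8} \cdot 25 + \frac{25}{8}\right)}{9} = \frac{364 \left(- \frac{1}{4} - \frac{5}{8} + \frac{5}{8} + \frac{25}{8} + \frac{25}{8}\right)}{9} = \frac{364}{9} \cdot 6 = \frac{728}{3}$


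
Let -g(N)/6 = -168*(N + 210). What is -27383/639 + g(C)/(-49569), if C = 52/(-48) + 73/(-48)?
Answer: -496978024/10558197 ≈ -47.070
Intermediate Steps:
C = -125/48 (C = 52*(-1/48) + 73*(-1/48) = -13/12 - 73/48 = -125/48 ≈ -2.6042)
g(N) = 211680 + 1008*N (g(N) = -(-1008)*(N + 210) = -(-1008)*(210 + N) = -6*(-35280 - 168*N) = 211680 + 1008*N)
-27383/639 + g(C)/(-49569) = -27383/639 + (211680 + 1008*(-125/48))/(-49569) = -27383*1/639 + (211680 - 2625)*(-1/49569) = -27383/639 + 209055*(-1/49569) = -27383/639 - 69685/16523 = -496978024/10558197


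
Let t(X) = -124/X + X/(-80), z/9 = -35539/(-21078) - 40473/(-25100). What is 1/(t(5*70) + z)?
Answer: 411489400/10269780617 ≈ 0.040068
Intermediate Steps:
z = 872559397/29392100 (z = 9*(-35539/(-21078) - 40473/(-25100)) = 9*(-35539*(-1/21078) - 40473*(-1/25100)) = 9*(35539/21078 + 40473/25100) = 9*(872559397/264528900) = 872559397/29392100 ≈ 29.687)
t(X) = -124/X - X/80 (t(X) = -124/X + X*(-1/80) = -124/X - X/80)
1/(t(5*70) + z) = 1/((-124/(5*70) - 70/16) + 872559397/29392100) = 1/((-124/350 - 1/80*350) + 872559397/29392100) = 1/((-124*1/350 - 35/8) + 872559397/29392100) = 1/((-62/175 - 35/8) + 872559397/29392100) = 1/(-6621/1400 + 872559397/29392100) = 1/(10269780617/411489400) = 411489400/10269780617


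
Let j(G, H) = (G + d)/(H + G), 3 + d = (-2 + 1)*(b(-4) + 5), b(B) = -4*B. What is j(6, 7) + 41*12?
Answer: 6378/13 ≈ 490.62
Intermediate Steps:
d = -24 (d = -3 + (-2 + 1)*(-4*(-4) + 5) = -3 - (16 + 5) = -3 - 1*21 = -3 - 21 = -24)
j(G, H) = (-24 + G)/(G + H) (j(G, H) = (G - 24)/(H + G) = (-24 + G)/(G + H))
j(6, 7) + 41*12 = (-24 + 6)/(6 + 7) + 41*12 = -18/13 + 492 = 6378/13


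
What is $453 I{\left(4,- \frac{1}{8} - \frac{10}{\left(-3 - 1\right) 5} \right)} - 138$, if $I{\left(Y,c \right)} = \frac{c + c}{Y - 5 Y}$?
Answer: $- \frac{10191}{64} \approx -159.23$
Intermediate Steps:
$I{\left(Y,c \right)} = - \frac{c}{2 Y}$ ($I{\left(Y,c \right)} = \frac{2 c}{\left(-4\right) Y} = 2 c \left(- \frac{1}{4 Y}\right) = - \frac{c}{2 Y}$)
$453 I{\left(4,- \frac{1}{8} - \frac{10}{\left(-3 - 1\right) 5} \right)} - 138 = 453 \left(- \frac{- \frac{1}{8} - \frac{10}{\left(-3 - 1\right) 5}}{2 \cdot 4}\right) - 138 = 453 \left(\left(- \frac{1}{2}\right) \left(\left(-1\right) \frac{1}{8} - \frac{10}{\left(-4\right) 5}\right) \frac{1}{4}\right) - 138 = 453 \left(\left(- \frac{1}{2}\right) \left(- \frac{1}{8} - \frac{10}{-20}\right) \frac{1}{4}\right) - 138 = 453 \left(\left(- \frac{1}{2}\right) \left(- \frac{1}{8} - - \frac{1}{2}\right) \frac{1}{4}\right) - 138 = 453 \left(\left(- \frac{1}{2}\right) \left(- \frac{1}{8} + \frac{1}{2}\right) \frac{1}{4}\right) - 138 = 453 \left(\left(- \frac{1}{2}\right) \frac{3}{8} \cdot \frac{1}{4}\right) - 138 = 453 \left(- \frac{3}{64}\right) - 138 = - \frac{1359}{64} - 138 = - \frac{10191}{64}$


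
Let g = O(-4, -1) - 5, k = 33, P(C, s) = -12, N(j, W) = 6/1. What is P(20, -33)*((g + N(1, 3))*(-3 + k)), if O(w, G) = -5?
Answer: 1440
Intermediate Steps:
N(j, W) = 6 (N(j, W) = 6*1 = 6)
g = -10 (g = -5 - 5 = -10)
P(20, -33)*((g + N(1, 3))*(-3 + k)) = -12*(-10 + 6)*(-3 + 33) = -(-48)*30 = -12*(-120) = 1440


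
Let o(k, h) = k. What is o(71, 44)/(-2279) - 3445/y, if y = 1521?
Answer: -612242/266643 ≈ -2.2961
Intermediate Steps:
o(71, 44)/(-2279) - 3445/y = 71/(-2279) - 3445/1521 = 71*(-1/2279) - 3445*1/1521 = -71/2279 - 265/117 = -612242/266643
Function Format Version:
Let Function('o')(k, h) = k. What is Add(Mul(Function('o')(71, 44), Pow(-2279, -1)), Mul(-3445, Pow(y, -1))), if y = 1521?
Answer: Rational(-612242, 266643) ≈ -2.2961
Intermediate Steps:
Add(Mul(Function('o')(71, 44), Pow(-2279, -1)), Mul(-3445, Pow(y, -1))) = Add(Mul(71, Pow(-2279, -1)), Mul(-3445, Pow(1521, -1))) = Add(Mul(71, Rational(-1, 2279)), Mul(-3445, Rational(1, 1521))) = Add(Rational(-71, 2279), Rational(-265, 117)) = Rational(-612242, 266643)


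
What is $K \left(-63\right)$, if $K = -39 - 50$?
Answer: $5607$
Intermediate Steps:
$K = -89$ ($K = -39 - 50 = -89$)
$K \left(-63\right) = \left(-89\right) \left(-63\right) = 5607$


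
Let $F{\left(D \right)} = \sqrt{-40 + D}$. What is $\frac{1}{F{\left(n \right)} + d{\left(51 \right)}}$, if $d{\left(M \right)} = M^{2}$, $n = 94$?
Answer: $\frac{289}{751683} - \frac{\sqrt{6}}{2255049} \approx 0.00038338$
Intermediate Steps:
$\frac{1}{F{\left(n \right)} + d{\left(51 \right)}} = \frac{1}{\sqrt{-40 + 94} + 51^{2}} = \frac{1}{\sqrt{54} + 2601} = \frac{1}{3 \sqrt{6} + 2601} = \frac{1}{2601 + 3 \sqrt{6}}$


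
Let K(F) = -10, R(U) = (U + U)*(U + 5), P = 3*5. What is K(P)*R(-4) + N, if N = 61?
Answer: 141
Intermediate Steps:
P = 15
R(U) = 2*U*(5 + U) (R(U) = (2*U)*(5 + U) = 2*U*(5 + U))
K(P)*R(-4) + N = -20*(-4)*(5 - 4) + 61 = -20*(-4) + 61 = -10*(-8) + 61 = 80 + 61 = 141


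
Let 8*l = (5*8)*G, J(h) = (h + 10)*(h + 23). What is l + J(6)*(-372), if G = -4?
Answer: -172628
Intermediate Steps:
J(h) = (10 + h)*(23 + h)
l = -20 (l = ((5*8)*(-4))/8 = (40*(-4))/8 = (⅛)*(-160) = -20)
l + J(6)*(-372) = -20 + (230 + 6² + 33*6)*(-372) = -20 + (230 + 36 + 198)*(-372) = -20 + 464*(-372) = -20 - 172608 = -172628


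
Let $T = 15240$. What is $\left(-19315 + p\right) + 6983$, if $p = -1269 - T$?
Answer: $-28841$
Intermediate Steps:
$p = -16509$ ($p = -1269 - 15240 = -16509$)
$\left(-19315 + p\right) + 6983 = \left(-19315 - 16509\right) + 6983 = -35824 + 6983 = -28841$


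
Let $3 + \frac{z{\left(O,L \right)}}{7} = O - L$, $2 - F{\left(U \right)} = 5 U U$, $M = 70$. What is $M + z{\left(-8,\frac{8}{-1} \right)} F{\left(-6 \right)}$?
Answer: $3808$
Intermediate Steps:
$F{\left(U \right)} = 2 - 5 U^{2}$ ($F{\left(U \right)} = 2 - 5 U U = 2 - 5 U^{2}$)
$z{\left(O,L \right)} = -21 - 7 L + 7 O$ ($z{\left(O,L \right)} = -21 + 7 \left(O - L\right) = -21 - \left(- 7 O + 7 L\right) = -21 - 7 L + 7 O$)
$M + z{\left(-8,\frac{8}{-1} \right)} F{\left(-6 \right)} = 70 + \left(-21 - 7 \frac{8}{-1} + 7 \left(-8\right)\right) \left(2 - 5 \left(-6\right)^{2}\right) = 70 + \left(-21 - 7 \cdot 8 \left(-1\right) - 56\right) \left(2 - 180\right) = 70 + \left(-21 - -56 - 56\right) \left(2 - 180\right) = 70 + \left(-21 + 56 - 56\right) \left(-178\right) = 70 - -3738 = 70 + 3738 = 3808$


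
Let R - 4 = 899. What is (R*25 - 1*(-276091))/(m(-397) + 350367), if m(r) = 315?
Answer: 149333/175341 ≈ 0.85167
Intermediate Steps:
R = 903 (R = 4 + 899 = 903)
(R*25 - 1*(-276091))/(m(-397) + 350367) = (903*25 - 1*(-276091))/(315 + 350367) = (22575 + 276091)/350682 = 298666*(1/350682) = 149333/175341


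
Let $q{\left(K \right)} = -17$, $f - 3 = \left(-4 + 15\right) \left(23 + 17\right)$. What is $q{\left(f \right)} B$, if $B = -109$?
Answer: $1853$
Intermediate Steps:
$f = 443$ ($f = 3 + \left(-4 + 15\right) \left(23 + 17\right) = 3 + 11 \cdot 40 = 3 + 440 = 443$)
$q{\left(f \right)} B = \left(-17\right) \left(-109\right) = 1853$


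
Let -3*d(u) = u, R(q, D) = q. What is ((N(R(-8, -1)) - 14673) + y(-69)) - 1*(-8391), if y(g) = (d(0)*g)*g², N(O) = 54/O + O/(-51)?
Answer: -1282873/204 ≈ -6288.6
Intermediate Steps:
N(O) = 54/O - O/51 (N(O) = 54/O + O*(-1/51) = 54/O - O/51)
d(u) = -u/3
y(g) = 0 (y(g) = ((-⅓*0)*g)*g² = (0*g)*g² = 0*g² = 0)
((N(R(-8, -1)) - 14673) + y(-69)) - 1*(-8391) = (((54/(-8) - 1/51*(-8)) - 14673) + 0) - 1*(-8391) = (((54*(-⅛) + 8/51) - 14673) + 0) + 8391 = (((-27/4 + 8/51) - 14673) + 0) + 8391 = ((-1345/204 - 14673) + 0) + 8391 = (-2994637/204 + 0) + 8391 = -2994637/204 + 8391 = -1282873/204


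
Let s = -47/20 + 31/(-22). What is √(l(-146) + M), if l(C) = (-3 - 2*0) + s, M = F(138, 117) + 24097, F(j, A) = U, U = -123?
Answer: √290003615/110 ≈ 154.81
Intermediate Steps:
F(j, A) = -123
s = -827/220 (s = -47*1/20 + 31*(-1/22) = -47/20 - 31/22 = -827/220 ≈ -3.7591)
M = 23974 (M = -123 + 24097 = 23974)
l(C) = -1487/220 (l(C) = (-3 - 2*0) - 827/220 = (-3 + 0) - 827/220 = -3 - 827/220 = -1487/220)
√(l(-146) + M) = √(-1487/220 + 23974) = √(5272793/220) = √290003615/110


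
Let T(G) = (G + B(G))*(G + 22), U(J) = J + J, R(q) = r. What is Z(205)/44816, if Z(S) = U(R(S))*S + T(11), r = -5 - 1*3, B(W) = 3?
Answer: -1409/22408 ≈ -0.062879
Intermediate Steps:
r = -8 (r = -5 - 3 = -8)
R(q) = -8
U(J) = 2*J
T(G) = (3 + G)*(22 + G) (T(G) = (G + 3)*(G + 22) = (3 + G)*(22 + G))
Z(S) = 462 - 16*S (Z(S) = (2*(-8))*S + (66 + 11**2 + 25*11) = -16*S + (66 + 121 + 275) = -16*S + 462 = 462 - 16*S)
Z(205)/44816 = (462 - 16*205)/44816 = (462 - 3280)*(1/44816) = -2818*1/44816 = -1409/22408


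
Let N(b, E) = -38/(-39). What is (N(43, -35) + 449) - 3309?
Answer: -111502/39 ≈ -2859.0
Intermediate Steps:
N(b, E) = 38/39 (N(b, E) = -38*(-1/39) = 38/39)
(N(43, -35) + 449) - 3309 = (38/39 + 449) - 3309 = 17549/39 - 3309 = -111502/39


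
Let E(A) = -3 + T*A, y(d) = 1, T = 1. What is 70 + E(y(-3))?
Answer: 68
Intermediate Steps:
E(A) = -3 + A (E(A) = -3 + 1*A = -3 + A)
70 + E(y(-3)) = 70 + (-3 + 1) = 70 - 2 = 68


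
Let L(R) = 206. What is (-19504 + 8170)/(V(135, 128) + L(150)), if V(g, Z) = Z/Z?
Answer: -3778/69 ≈ -54.754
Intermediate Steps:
V(g, Z) = 1
(-19504 + 8170)/(V(135, 128) + L(150)) = (-19504 + 8170)/(1 + 206) = -11334/207 = -11334*1/207 = -3778/69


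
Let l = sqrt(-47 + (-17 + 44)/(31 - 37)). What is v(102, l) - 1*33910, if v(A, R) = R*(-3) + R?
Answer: -33910 - I*sqrt(206) ≈ -33910.0 - 14.353*I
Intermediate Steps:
l = I*sqrt(206)/2 (l = sqrt(-47 + 27/(-6)) = sqrt(-47 + 27*(-1/6)) = sqrt(-47 - 9/2) = sqrt(-103/2) = I*sqrt(206)/2 ≈ 7.1764*I)
v(A, R) = -2*R (v(A, R) = -3*R + R = -2*R)
v(102, l) - 1*33910 = -I*sqrt(206) - 1*33910 = -I*sqrt(206) - 33910 = -33910 - I*sqrt(206)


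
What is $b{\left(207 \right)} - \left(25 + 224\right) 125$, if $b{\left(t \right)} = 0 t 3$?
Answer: $-31125$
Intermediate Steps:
$b{\left(t \right)} = 0$ ($b{\left(t \right)} = 0 \cdot 3 = 0$)
$b{\left(207 \right)} - \left(25 + 224\right) 125 = 0 - \left(25 + 224\right) 125 = 0 - 249 \cdot 125 = 0 - 31125 = -31125$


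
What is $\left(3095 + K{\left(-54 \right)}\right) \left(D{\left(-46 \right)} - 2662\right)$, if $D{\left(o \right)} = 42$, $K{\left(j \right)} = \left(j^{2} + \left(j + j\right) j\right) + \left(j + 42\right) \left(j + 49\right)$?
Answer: $-31185860$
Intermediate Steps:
$K{\left(j \right)} = 3 j^{2} + \left(42 + j\right) \left(49 + j\right)$ ($K{\left(j \right)} = \left(j^{2} + 2 j j\right) + \left(42 + j\right) \left(49 + j\right) = \left(j^{2} + 2 j^{2}\right) + \left(42 + j\right) \left(49 + j\right) = 3 j^{2} + \left(42 + j\right) \left(49 + j\right)$)
$\left(3095 + K{\left(-54 \right)}\right) \left(D{\left(-46 \right)} - 2662\right) = \left(3095 + \left(2058 + 4 \left(-54\right)^{2} + 91 \left(-54\right)\right)\right) \left(42 - 2662\right) = \left(3095 + \left(2058 + 4 \cdot 2916 - 4914\right)\right) \left(-2620\right) = \left(3095 + \left(2058 + 11664 - 4914\right)\right) \left(-2620\right) = \left(3095 + 8808\right) \left(-2620\right) = 11903 \left(-2620\right) = -31185860$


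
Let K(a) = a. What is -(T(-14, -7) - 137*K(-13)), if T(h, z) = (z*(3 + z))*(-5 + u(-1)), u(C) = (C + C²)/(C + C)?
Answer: -1641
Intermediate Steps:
u(C) = (C + C²)/(2*C) (u(C) = (C + C²)/((2*C)) = (C + C²)*(1/(2*C)) = (C + C²)/(2*C))
T(h, z) = -5*z*(3 + z) (T(h, z) = (z*(3 + z))*(-5 + (½ + (½)*(-1))) = (z*(3 + z))*(-5 + (½ - ½)) = (z*(3 + z))*(-5 + 0) = (z*(3 + z))*(-5) = -5*z*(3 + z))
-(T(-14, -7) - 137*K(-13)) = -(-5*(-7)*(3 - 7) - 137*(-13)) = -(-5*(-7)*(-4) + 1781) = -(-140 + 1781) = -1*1641 = -1641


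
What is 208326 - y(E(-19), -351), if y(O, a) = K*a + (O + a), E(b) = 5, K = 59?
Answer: 229381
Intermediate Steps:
y(O, a) = O + 60*a (y(O, a) = 59*a + (O + a) = O + 60*a)
208326 - y(E(-19), -351) = 208326 - (5 + 60*(-351)) = 208326 - (5 - 21060) = 208326 - 1*(-21055) = 208326 + 21055 = 229381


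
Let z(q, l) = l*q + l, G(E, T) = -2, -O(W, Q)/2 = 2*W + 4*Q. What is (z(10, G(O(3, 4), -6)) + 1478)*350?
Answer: 509600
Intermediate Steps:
O(W, Q) = -8*Q - 4*W (O(W, Q) = -2*(2*W + 4*Q) = -8*Q - 4*W)
z(q, l) = l + l*q
(z(10, G(O(3, 4), -6)) + 1478)*350 = (-2*(1 + 10) + 1478)*350 = (-2*11 + 1478)*350 = (-22 + 1478)*350 = 1456*350 = 509600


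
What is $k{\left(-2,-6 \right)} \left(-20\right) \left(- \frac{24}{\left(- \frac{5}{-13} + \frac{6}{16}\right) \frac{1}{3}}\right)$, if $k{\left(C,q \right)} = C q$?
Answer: $\frac{1797120}{79} \approx 22748.0$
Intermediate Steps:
$k{\left(-2,-6 \right)} \left(-20\right) \left(- \frac{24}{\left(- \frac{5}{-13} + \frac{6}{16}\right) \frac{1}{3}}\right) = \left(-2\right) \left(-6\right) \left(-20\right) \left(- \frac{24}{\left(- \frac{5}{-13} + \frac{6}{16}\right) \frac{1}{3}}\right) = 12 \left(-20\right) \left(- \frac{24}{\left(\left(-5\right) \left(- \frac{1}{13}\right) + 6 \cdot \frac{1}{16}\right) \frac{1}{3}}\right) = - 240 \left(- \frac{24}{\left(\frac{5}{13} + \frac{3}{8}\right) \frac{1}{3}}\right) = - 240 \left(- \frac{24}{\frac{79}{104} \cdot \frac{1}{3}}\right) = - 240 \left(- \frac{24}{\frac{79}{312}}\right) = - 240 \left(\left(-24\right) \frac{312}{79}\right) = \left(-240\right) \left(- \frac{7488}{79}\right) = \frac{1797120}{79}$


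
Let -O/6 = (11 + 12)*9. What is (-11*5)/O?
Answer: 55/1242 ≈ 0.044283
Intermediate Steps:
O = -1242 (O = -6*(11 + 12)*9 = -138*9 = -6*207 = -1242)
(-11*5)/O = -11*5/(-1242) = -55*(-1/1242) = 55/1242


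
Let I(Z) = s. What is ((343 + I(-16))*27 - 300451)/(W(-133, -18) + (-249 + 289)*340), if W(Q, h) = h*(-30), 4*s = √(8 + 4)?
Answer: -29119/1414 + 27*√3/28280 ≈ -20.592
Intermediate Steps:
s = √3/2 (s = √(8 + 4)/4 = √12/4 = (2*√3)/4 = √3/2 ≈ 0.86602)
W(Q, h) = -30*h
I(Z) = √3/2
((343 + I(-16))*27 - 300451)/(W(-133, -18) + (-249 + 289)*340) = ((343 + √3/2)*27 - 300451)/(-30*(-18) + (-249 + 289)*340) = ((9261 + 27*√3/2) - 300451)/(540 + 40*340) = (-291190 + 27*√3/2)/(540 + 13600) = (-291190 + 27*√3/2)/14140 = (-291190 + 27*√3/2)*(1/14140) = -29119/1414 + 27*√3/28280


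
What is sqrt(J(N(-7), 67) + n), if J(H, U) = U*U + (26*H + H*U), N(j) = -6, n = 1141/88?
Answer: sqrt(7635518)/44 ≈ 62.801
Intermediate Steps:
n = 1141/88 (n = 1141*(1/88) = 1141/88 ≈ 12.966)
J(H, U) = U**2 + 26*H + H*U (J(H, U) = U**2 + (26*H + H*U) = U**2 + 26*H + H*U)
sqrt(J(N(-7), 67) + n) = sqrt((67**2 + 26*(-6) - 6*67) + 1141/88) = sqrt((4489 - 156 - 402) + 1141/88) = sqrt(3931 + 1141/88) = sqrt(347069/88) = sqrt(7635518)/44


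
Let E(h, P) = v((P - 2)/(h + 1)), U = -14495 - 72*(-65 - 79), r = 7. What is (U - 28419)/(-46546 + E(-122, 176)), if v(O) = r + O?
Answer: 3938066/5631393 ≈ 0.69931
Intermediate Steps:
v(O) = 7 + O
U = -4127 (U = -14495 - 72*(-144) = -14495 + 10368 = -4127)
E(h, P) = 7 + (-2 + P)/(1 + h) (E(h, P) = 7 + (P - 2)/(h + 1) = 7 + (-2 + P)/(1 + h))
(U - 28419)/(-46546 + E(-122, 176)) = (-4127 - 28419)/(-46546 + (5 + 176 + 7*(-122))/(1 - 122)) = -32546/(-46546 + (5 + 176 - 854)/(-121)) = -32546/(-46546 - 1/121*(-673)) = -32546/(-46546 + 673/121) = -32546/(-5631393/121) = -32546*(-121/5631393) = 3938066/5631393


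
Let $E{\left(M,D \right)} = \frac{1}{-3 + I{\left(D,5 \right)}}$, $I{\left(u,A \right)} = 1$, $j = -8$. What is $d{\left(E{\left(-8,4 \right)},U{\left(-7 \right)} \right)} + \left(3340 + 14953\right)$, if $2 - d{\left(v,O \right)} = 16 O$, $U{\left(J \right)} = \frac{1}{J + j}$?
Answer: $\frac{274441}{15} \approx 18296.0$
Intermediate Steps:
$U{\left(J \right)} = \frac{1}{-8 + J}$ ($U{\left(J \right)} = \frac{1}{J - 8} = \frac{1}{-8 + J}$)
$E{\left(M,D \right)} = - \frac{1}{2}$ ($E{\left(M,D \right)} = \frac{1}{-3 + 1} = \frac{1}{-2} = - \frac{1}{2}$)
$d{\left(v,O \right)} = 2 - 16 O$
$d{\left(E{\left(-8,4 \right)},U{\left(-7 \right)} \right)} + \left(3340 + 14953\right) = \left(2 - \frac{16}{-8 - 7}\right) + \left(3340 + 14953\right) = \left(2 - \frac{16}{-15}\right) + 18293 = \left(2 - - \frac{16}{15}\right) + 18293 = \left(2 + \frac{16}{15}\right) + 18293 = \frac{46}{15} + 18293 = \frac{274441}{15}$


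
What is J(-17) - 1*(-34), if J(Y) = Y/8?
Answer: 255/8 ≈ 31.875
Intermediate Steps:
J(Y) = Y/8 (J(Y) = Y*(⅛) = Y/8)
J(-17) - 1*(-34) = (⅛)*(-17) - 1*(-34) = -17/8 + 34 = 255/8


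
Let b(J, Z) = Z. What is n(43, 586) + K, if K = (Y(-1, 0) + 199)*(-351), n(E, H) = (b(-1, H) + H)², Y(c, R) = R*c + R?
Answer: 1303735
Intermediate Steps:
Y(c, R) = R + R*c
n(E, H) = 4*H² (n(E, H) = (H + H)² = (2*H)² = 4*H²)
K = -69849 (K = (0*(1 - 1) + 199)*(-351) = (0*0 + 199)*(-351) = (0 + 199)*(-351) = 199*(-351) = -69849)
n(43, 586) + K = 4*586² - 69849 = 4*343396 - 69849 = 1373584 - 69849 = 1303735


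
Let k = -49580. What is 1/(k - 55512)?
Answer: -1/105092 ≈ -9.5155e-6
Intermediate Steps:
1/(k - 55512) = 1/(-49580 - 55512) = 1/(-105092) = -1/105092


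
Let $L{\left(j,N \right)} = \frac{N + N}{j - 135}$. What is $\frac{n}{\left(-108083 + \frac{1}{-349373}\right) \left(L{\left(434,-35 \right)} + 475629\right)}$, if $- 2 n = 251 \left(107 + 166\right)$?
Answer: $\frac{1022583676803}{1534327208325360560} \approx 6.6647 \cdot 10^{-7}$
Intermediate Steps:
$n = - \frac{68523}{2}$ ($n = - \frac{251 \left(107 + 166\right)}{2} = - \frac{251 \cdot 273}{2} = \left(- \frac{1}{2}\right) 68523 = - \frac{68523}{2} \approx -34262.0$)
$L{\left(j,N \right)} = \frac{2 N}{-135 + j}$
$\frac{n}{\left(-108083 + \frac{1}{-349373}\right) \left(L{\left(434,-35 \right)} + 475629\right)} = - \frac{68523}{2 \left(-108083 + \frac{1}{-349373}\right) \left(2 \left(-35\right) \frac{1}{-135 + 434} + 475629\right)} = - \frac{68523}{2 \left(-108083 - \frac{1}{349373}\right) \left(2 \left(-35\right) \frac{1}{299} + 475629\right)} = - \frac{68523}{2 \left(- \frac{37761281960 \left(2 \left(-35\right) \frac{1}{299} + 475629\right)}{349373}\right)} = - \frac{68523}{2 \left(- \frac{37761281960 \left(- \frac{70}{299} + 475629\right)}{349373}\right)} = - \frac{68523}{2 \left(\left(- \frac{37761281960}{349373}\right) \frac{142213001}{299}\right)} = - \frac{68523}{2 \left(- \frac{5370145229138761960}{104462527}\right)} = \left(- \frac{68523}{2}\right) \left(- \frac{104462527}{5370145229138761960}\right) = \frac{1022583676803}{1534327208325360560}$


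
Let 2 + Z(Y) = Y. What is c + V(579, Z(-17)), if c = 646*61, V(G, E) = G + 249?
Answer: 40234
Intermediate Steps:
Z(Y) = -2 + Y
V(G, E) = 249 + G
c = 39406
c + V(579, Z(-17)) = 39406 + (249 + 579) = 39406 + 828 = 40234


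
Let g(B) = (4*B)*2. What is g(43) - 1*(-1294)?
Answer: 1638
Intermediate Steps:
g(B) = 8*B
g(43) - 1*(-1294) = 8*43 - 1*(-1294) = 344 + 1294 = 1638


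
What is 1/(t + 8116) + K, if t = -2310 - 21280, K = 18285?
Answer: 282942089/15474 ≈ 18285.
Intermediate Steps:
t = -23590
1/(t + 8116) + K = 1/(-23590 + 8116) + 18285 = 1/(-15474) + 18285 = -1/15474 + 18285 = 282942089/15474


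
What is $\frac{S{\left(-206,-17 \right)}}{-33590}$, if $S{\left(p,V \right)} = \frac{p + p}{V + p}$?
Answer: $- \frac{206}{3745285} \approx -5.5003 \cdot 10^{-5}$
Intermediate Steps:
$S{\left(p,V \right)} = \frac{2 p}{V + p}$
$\frac{S{\left(-206,-17 \right)}}{-33590} = \frac{2 \left(-206\right) \frac{1}{-17 - 206}}{-33590} = 2 \left(-206\right) \frac{1}{-223} \left(- \frac{1}{33590}\right) = 2 \left(-206\right) \left(- \frac{1}{223}\right) \left(- \frac{1}{33590}\right) = \frac{412}{223} \left(- \frac{1}{33590}\right) = - \frac{206}{3745285}$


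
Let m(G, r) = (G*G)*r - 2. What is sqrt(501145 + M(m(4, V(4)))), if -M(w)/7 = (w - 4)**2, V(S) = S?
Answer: sqrt(477597) ≈ 691.08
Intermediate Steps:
m(G, r) = -2 + r*G**2 (m(G, r) = G**2*r - 2 = r*G**2 - 2 = -2 + r*G**2)
M(w) = -7*(-4 + w)**2 (M(w) = -7*(w - 4)**2 = -7*(-4 + w)**2)
sqrt(501145 + M(m(4, V(4)))) = sqrt(501145 - 7*(-4 + (-2 + 4*4**2))**2) = sqrt(501145 - 7*(-4 + (-2 + 4*16))**2) = sqrt(501145 - 7*(-4 + (-2 + 64))**2) = sqrt(501145 - 7*(-4 + 62)**2) = sqrt(501145 - 7*58**2) = sqrt(501145 - 7*3364) = sqrt(501145 - 23548) = sqrt(477597)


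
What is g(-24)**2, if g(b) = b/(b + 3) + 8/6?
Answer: 2704/441 ≈ 6.1315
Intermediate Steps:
g(b) = 4/3 + b/(3 + b) (g(b) = b/(3 + b) + 8*(1/6) = b/(3 + b) + 4/3 = 4/3 + b/(3 + b))
g(-24)**2 = ((12 + 7*(-24))/(3*(3 - 24)))**2 = ((1/3)*(12 - 168)/(-21))**2 = ((1/3)*(-1/21)*(-156))**2 = (52/21)**2 = 2704/441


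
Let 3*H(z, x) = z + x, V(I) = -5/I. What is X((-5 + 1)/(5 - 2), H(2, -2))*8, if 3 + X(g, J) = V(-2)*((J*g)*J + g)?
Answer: -152/3 ≈ -50.667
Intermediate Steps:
H(z, x) = x/3 + z/3 (H(z, x) = (z + x)/3 = (x + z)/3 = x/3 + z/3)
X(g, J) = -3 + 5*g/2 + 5*g*J²/2 (X(g, J) = -3 + (-5/(-2))*((J*g)*J + g) = -3 + (-5*(-½))*(g*J² + g) = -3 + 5*(g + g*J²)/2 = -3 + (5*g/2 + 5*g*J²/2) = -3 + 5*g/2 + 5*g*J²/2)
X((-5 + 1)/(5 - 2), H(2, -2))*8 = (-3 + 5*((-5 + 1)/(5 - 2))/2 + 5*((-5 + 1)/(5 - 2))*((⅓)*(-2) + (⅓)*2)²/2)*8 = (-3 + 5*(-4/3)/2 + 5*(-4/3)*(-⅔ + ⅔)²/2)*8 = (-3 + 5*(-4*⅓)/2 + (5/2)*(-4*⅓)*0²)*8 = (-3 + (5/2)*(-4/3) + (5/2)*(-4/3)*0)*8 = (-3 - 10/3 + 0)*8 = -19/3*8 = -152/3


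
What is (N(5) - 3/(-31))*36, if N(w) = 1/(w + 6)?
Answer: 2304/341 ≈ 6.7566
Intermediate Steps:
N(w) = 1/(6 + w)
(N(5) - 3/(-31))*36 = (1/(6 + 5) - 3/(-31))*36 = (1/11 - 3*(-1/31))*36 = (1/11 + 3/31)*36 = (64/341)*36 = 2304/341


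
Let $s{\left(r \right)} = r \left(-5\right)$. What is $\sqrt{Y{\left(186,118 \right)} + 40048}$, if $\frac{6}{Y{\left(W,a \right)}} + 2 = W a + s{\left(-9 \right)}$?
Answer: $\frac{\sqrt{19367376367834}}{21991} \approx 200.12$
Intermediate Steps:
$s{\left(r \right)} = - 5 r$
$Y{\left(W,a \right)} = \frac{6}{43 + W a}$ ($Y{\left(W,a \right)} = \frac{6}{-2 + \left(W a - -45\right)} = \frac{6}{-2 + \left(W a + 45\right)} = \frac{6}{-2 + \left(45 + W a\right)} = \frac{6}{43 + W a}$)
$\sqrt{Y{\left(186,118 \right)} + 40048} = \sqrt{\frac{6}{43 + 186 \cdot 118} + 40048} = \sqrt{\frac{6}{43 + 21948} + 40048} = \sqrt{\frac{6}{21991} + 40048} = \sqrt{\frac{880695574}{21991}} = \frac{\sqrt{19367376367834}}{21991}$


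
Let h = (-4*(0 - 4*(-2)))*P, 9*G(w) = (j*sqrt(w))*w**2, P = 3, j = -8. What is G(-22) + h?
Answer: -96 - 3872*I*sqrt(22)/9 ≈ -96.0 - 2017.9*I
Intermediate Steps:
G(w) = -8*w**(5/2)/9 (G(w) = ((-8*sqrt(w))*w**2)/9 = (-8*w**(5/2))/9 = -8*w**(5/2)/9)
h = -96 (h = -4*(0 - 4*(-2))*3 = -4*(0 + 8)*3 = -4*8*3 = -32*3 = -96)
G(-22) + h = -3872*I*sqrt(22)/9 - 96 = -96 - 3872*I*sqrt(22)/9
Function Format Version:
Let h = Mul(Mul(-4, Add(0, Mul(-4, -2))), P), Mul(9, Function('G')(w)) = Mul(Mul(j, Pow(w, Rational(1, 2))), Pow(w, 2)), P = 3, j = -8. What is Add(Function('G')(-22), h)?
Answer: Add(-96, Mul(Rational(-3872, 9), I, Pow(22, Rational(1, 2)))) ≈ Add(-96.000, Mul(-2017.9, I))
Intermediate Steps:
Function('G')(w) = Mul(Rational(-8, 9), Pow(w, Rational(5, 2))) (Function('G')(w) = Mul(Rational(1, 9), Mul(Mul(-8, Pow(w, Rational(1, 2))), Pow(w, 2))) = Mul(Rational(1, 9), Mul(-8, Pow(w, Rational(5, 2)))) = Mul(Rational(-8, 9), Pow(w, Rational(5, 2))))
h = -96 (h = Mul(Mul(-4, Add(0, Mul(-4, -2))), 3) = Mul(Mul(-4, Add(0, 8)), 3) = Mul(Mul(-4, 8), 3) = Mul(-32, 3) = -96)
Add(Function('G')(-22), h) = Add(Mul(Rational(-8, 9), Pow(-22, Rational(5, 2))), -96) = Add(Mul(Rational(-8, 9), Mul(484, I, Pow(22, Rational(1, 2)))), -96) = Add(Mul(Rational(-3872, 9), I, Pow(22, Rational(1, 2))), -96) = Add(-96, Mul(Rational(-3872, 9), I, Pow(22, Rational(1, 2))))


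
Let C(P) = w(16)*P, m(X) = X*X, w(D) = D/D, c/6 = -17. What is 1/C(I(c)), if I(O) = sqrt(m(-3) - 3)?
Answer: sqrt(6)/6 ≈ 0.40825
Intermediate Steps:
c = -102 (c = 6*(-17) = -102)
w(D) = 1
m(X) = X**2
I(O) = sqrt(6) (I(O) = sqrt((-3)**2 - 3) = sqrt(9 - 3) = sqrt(6))
C(P) = P (C(P) = 1*P = P)
1/C(I(c)) = 1/(sqrt(6)) = sqrt(6)/6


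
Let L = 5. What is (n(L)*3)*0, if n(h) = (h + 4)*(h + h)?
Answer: 0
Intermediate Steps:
n(h) = 2*h*(4 + h) (n(h) = (4 + h)*(2*h) = 2*h*(4 + h))
(n(L)*3)*0 = ((2*5*(4 + 5))*3)*0 = ((2*5*9)*3)*0 = (90*3)*0 = 270*0 = 0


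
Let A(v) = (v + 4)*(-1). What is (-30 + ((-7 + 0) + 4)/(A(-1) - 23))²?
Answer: 603729/676 ≈ 893.09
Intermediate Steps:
A(v) = -4 - v (A(v) = (4 + v)*(-1) = -4 - v)
(-30 + ((-7 + 0) + 4)/(A(-1) - 23))² = (-30 + ((-7 + 0) + 4)/((-4 - 1*(-1)) - 23))² = (-30 + (-7 + 4)/((-4 + 1) - 23))² = (-30 - 3/(-3 - 23))² = (-30 - 3/(-26))² = (-30 - 3*(-1/26))² = (-30 + 3/26)² = (-777/26)² = 603729/676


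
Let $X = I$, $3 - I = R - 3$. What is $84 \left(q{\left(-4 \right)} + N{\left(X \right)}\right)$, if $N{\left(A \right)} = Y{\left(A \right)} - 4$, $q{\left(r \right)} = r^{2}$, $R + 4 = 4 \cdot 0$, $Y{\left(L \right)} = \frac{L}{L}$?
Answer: $1092$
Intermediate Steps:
$Y{\left(L \right)} = 1$
$R = -4$ ($R = -4 + 4 \cdot 0 = -4 + 0 = -4$)
$I = 10$ ($I = 3 - \left(-4 - 3\right) = 3 - -7 = 3 + 7 = 10$)
$X = 10$
$N{\left(A \right)} = -3$ ($N{\left(A \right)} = 1 - 4 = -3$)
$84 \left(q{\left(-4 \right)} + N{\left(X \right)}\right) = 84 \left(\left(-4\right)^{2} - 3\right) = 84 \left(16 - 3\right) = 84 \cdot 13 = 1092$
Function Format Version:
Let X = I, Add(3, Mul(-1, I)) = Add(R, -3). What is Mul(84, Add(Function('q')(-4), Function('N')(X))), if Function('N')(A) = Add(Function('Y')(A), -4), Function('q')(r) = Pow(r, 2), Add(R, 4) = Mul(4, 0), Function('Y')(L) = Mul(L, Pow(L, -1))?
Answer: 1092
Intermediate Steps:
Function('Y')(L) = 1
R = -4 (R = Add(-4, Mul(4, 0)) = Add(-4, 0) = -4)
I = 10 (I = Add(3, Mul(-1, Add(-4, -3))) = Add(3, Mul(-1, -7)) = Add(3, 7) = 10)
X = 10
Function('N')(A) = -3 (Function('N')(A) = Add(1, -4) = -3)
Mul(84, Add(Function('q')(-4), Function('N')(X))) = Mul(84, Add(Pow(-4, 2), -3)) = Mul(84, Add(16, -3)) = Mul(84, 13) = 1092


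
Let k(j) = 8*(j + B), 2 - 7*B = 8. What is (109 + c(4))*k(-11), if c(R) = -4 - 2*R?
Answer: -64408/7 ≈ -9201.1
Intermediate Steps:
B = -6/7 (B = 2/7 - ⅐*8 = 2/7 - 8/7 = -6/7 ≈ -0.85714)
k(j) = -48/7 + 8*j (k(j) = 8*(j - 6/7) = 8*(-6/7 + j) = -48/7 + 8*j)
(109 + c(4))*k(-11) = (109 + (-4 - 2*4))*(-48/7 + 8*(-11)) = (109 + (-4 - 8))*(-48/7 - 88) = (109 - 12)*(-664/7) = 97*(-664/7) = -64408/7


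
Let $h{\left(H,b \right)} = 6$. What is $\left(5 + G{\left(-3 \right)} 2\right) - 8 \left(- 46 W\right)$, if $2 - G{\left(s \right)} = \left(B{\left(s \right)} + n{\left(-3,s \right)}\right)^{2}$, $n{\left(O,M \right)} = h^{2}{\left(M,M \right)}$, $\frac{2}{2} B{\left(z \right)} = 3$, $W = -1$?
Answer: $-3401$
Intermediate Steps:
$B{\left(z \right)} = 3$
$n{\left(O,M \right)} = 36$ ($n{\left(O,M \right)} = 6^{2} = 36$)
$G{\left(s \right)} = -1519$ ($G{\left(s \right)} = 2 - \left(3 + 36\right)^{2} = 2 - 39^{2} = 2 - 1521 = -1519$)
$\left(5 + G{\left(-3 \right)} 2\right) - 8 \left(- 46 W\right) = \left(5 - 3038\right) - 8 \left(\left(-46\right) \left(-1\right)\right) = \left(5 - 3038\right) - 368 = -3033 - 368 = -3401$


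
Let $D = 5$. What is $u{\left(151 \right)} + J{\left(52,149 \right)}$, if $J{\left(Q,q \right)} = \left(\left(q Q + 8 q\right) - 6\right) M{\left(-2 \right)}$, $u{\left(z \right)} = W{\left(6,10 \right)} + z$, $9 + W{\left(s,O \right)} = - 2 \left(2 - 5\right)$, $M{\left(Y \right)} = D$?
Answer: $44818$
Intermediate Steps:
$M{\left(Y \right)} = 5$
$W{\left(s,O \right)} = -3$ ($W{\left(s,O \right)} = -9 - 2 \left(2 - 5\right) = -9 - -6 = -9 + 6 = -3$)
$u{\left(z \right)} = -3 + z$
$J{\left(Q,q \right)} = -30 + 40 q + 5 Q q$ ($J{\left(Q,q \right)} = \left(\left(q Q + 8 q\right) - 6\right) 5 = \left(\left(Q q + 8 q\right) - 6\right) 5 = \left(\left(8 q + Q q\right) - 6\right) 5 = \left(-6 + 8 q + Q q\right) 5 = -30 + 40 q + 5 Q q$)
$u{\left(151 \right)} + J{\left(52,149 \right)} = \left(-3 + 151\right) + \left(-30 + 40 \cdot 149 + 5 \cdot 52 \cdot 149\right) = 148 + \left(-30 + 5960 + 38740\right) = 148 + 44670 = 44818$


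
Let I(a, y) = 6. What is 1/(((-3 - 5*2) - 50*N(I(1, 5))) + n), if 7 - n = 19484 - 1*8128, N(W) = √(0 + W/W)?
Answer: -1/11412 ≈ -8.7627e-5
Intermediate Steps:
N(W) = 1 (N(W) = √(0 + 1) = √1 = 1)
n = -11349 (n = 7 - (19484 - 1*8128) = 7 - (19484 - 8128) = 7 - 1*11356 = 7 - 11356 = -11349)
1/(((-3 - 5*2) - 50*N(I(1, 5))) + n) = 1/(((-3 - 5*2) - 50*1) - 11349) = 1/(((-3 - 10) - 50) - 11349) = 1/((-13 - 50) - 11349) = 1/(-63 - 11349) = 1/(-11412) = -1/11412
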